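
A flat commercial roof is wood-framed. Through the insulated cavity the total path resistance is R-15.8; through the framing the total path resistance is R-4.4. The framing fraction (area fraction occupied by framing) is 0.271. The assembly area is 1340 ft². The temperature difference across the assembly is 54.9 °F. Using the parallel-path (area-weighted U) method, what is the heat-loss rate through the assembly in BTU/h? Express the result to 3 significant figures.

U_eff = 0.729/15.8 + 0.271/4.4 = 0.04614 + 0.06159 = 0.1077
R_eff = 1/U_eff = 9.282 ft²·°F·h/BTU
Q = 1340 × 54.9 / 9.282 = 7925 BTU/h

7930 BTU/h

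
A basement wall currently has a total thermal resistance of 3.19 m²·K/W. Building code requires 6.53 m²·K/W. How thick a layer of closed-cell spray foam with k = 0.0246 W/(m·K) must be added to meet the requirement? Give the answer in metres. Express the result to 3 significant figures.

ΔR = 6.53 − 3.19 = 3.34 m²·K/W
L = ΔR × k = 3.34 × 0.0246 = 0.08216 m

0.0822 m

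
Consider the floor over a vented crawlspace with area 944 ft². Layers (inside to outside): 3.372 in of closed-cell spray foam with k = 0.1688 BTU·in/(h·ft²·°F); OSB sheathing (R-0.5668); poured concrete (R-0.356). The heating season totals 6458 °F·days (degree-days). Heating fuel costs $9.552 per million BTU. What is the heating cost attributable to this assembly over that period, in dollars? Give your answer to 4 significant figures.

66.87 dollars

3.372/0.1688 = 19.976
R_total = 19.976 + 0.5668 + 0.356 = 20.899 ft²·°F·h/BTU
E = A × HDD × 24 / R = 944 × 6458 × 24 / 20.899 = 7000900 BTU
Cost = 7000900/10⁶ × 9.552 = $66.873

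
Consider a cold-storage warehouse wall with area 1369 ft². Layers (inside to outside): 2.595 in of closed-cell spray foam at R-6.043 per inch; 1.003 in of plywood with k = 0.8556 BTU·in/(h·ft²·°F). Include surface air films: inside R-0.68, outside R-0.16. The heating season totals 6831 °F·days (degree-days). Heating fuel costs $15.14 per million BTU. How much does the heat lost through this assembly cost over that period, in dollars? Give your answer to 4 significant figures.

2.595 × 6.043 = 15.682
1.003/0.8556 = 1.1723
R_total = 0.68 + 15.682 + 1.1723 + 0.16 = 17.694 ft²·°F·h/BTU
E = A × HDD × 24 / R = 1369 × 6831 × 24 / 17.694 = 12685000 BTU
Cost = 12685000/10⁶ × 15.14 = $192.04

192.0 dollars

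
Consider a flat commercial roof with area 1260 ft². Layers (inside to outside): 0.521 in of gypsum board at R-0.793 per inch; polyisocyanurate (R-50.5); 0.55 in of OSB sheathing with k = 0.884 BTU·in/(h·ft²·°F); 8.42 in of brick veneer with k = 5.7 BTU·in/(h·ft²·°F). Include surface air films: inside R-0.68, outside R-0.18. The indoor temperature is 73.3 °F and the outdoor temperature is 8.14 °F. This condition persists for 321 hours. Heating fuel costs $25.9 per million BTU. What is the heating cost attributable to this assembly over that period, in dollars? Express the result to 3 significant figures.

0.521 × 0.793 = 0.4132
0.55/0.884 = 0.6222
8.42/5.7 = 1.477
R_total = 0.68 + 0.4132 + 50.5 + 0.6222 + 1.477 + 0.18 = 53.87 ft²·°F·h/BTU
Q = 1260 × (73.3 − 8.14) / 53.87 = 1524 BTU/h
E = 1524 × 321 = 489200 BTU
Cost = 489200/10⁶ × 25.9 = $12.67

12.7 dollars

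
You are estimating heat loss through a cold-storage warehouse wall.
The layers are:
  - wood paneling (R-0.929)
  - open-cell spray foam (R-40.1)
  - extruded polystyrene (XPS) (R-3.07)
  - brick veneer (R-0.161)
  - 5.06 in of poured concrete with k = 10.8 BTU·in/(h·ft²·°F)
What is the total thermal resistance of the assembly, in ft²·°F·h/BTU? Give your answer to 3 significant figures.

44.7 ft²·°F·h/BTU

5.06/10.8 = 0.4685
R_total = 0.929 + 40.1 + 3.07 + 0.161 + 0.4685 = 44.73 ft²·°F·h/BTU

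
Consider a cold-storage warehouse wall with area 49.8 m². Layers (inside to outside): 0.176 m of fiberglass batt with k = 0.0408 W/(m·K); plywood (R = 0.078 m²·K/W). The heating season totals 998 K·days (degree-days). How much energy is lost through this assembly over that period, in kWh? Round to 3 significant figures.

272 kWh

0.176/0.0408 = 4.314
R_total = 4.314 + 0.078 = 4.392 m²·K/W
E = A × HDD × 24 / R / 1000 = 49.8 × 998 × 24 / 4.392 / 1000 = 271.6 kWh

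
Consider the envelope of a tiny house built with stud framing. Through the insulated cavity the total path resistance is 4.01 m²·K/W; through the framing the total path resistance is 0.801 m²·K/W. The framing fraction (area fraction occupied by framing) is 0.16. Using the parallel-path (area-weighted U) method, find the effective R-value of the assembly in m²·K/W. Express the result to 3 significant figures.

U_eff = 0.84/4.01 + 0.16/0.801 = 0.2095 + 0.1998 = 0.4092
R_eff = 1/U_eff = 2.444 m²·K/W

2.44 m²·K/W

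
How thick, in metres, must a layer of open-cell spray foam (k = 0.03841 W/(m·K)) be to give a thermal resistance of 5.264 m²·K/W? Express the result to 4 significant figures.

0.2022 m

L = R·k = 5.264 × 0.03841 = 0.20219 m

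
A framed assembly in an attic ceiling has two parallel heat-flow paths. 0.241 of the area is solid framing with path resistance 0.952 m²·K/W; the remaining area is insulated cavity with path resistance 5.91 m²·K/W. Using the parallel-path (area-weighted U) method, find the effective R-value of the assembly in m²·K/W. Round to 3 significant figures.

U_eff = 0.759/5.91 + 0.241/0.952 = 0.1284 + 0.2532 = 0.3816
R_eff = 1/U_eff = 2.621 m²·K/W

2.62 m²·K/W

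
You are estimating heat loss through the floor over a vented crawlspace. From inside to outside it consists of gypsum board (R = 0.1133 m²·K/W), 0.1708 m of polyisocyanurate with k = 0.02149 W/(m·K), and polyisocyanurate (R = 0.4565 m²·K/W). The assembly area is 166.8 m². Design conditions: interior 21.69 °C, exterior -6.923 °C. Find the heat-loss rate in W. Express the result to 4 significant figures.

0.1708/0.02149 = 7.9479
R_total = 0.1133 + 7.9479 + 0.4565 = 8.5177 m²·K/W
Q = A·ΔT/R = 166.8 × (21.69 − (-6.923)) / 8.5177 = 560.32 W

560.3 W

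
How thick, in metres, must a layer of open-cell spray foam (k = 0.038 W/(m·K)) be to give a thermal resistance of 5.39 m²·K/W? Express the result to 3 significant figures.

L = R·k = 5.39 × 0.038 = 0.2048 m

0.205 m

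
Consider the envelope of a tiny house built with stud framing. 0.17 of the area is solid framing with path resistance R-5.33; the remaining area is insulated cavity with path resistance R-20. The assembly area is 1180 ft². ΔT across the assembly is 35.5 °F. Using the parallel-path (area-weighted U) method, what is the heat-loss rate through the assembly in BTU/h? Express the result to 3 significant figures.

U_eff = 0.83/20 + 0.17/5.33 = 0.0415 + 0.03189 = 0.07339
R_eff = 1/U_eff = 13.62 ft²·°F·h/BTU
Q = 1180 × 35.5 / 13.62 = 3075 BTU/h

3070 BTU/h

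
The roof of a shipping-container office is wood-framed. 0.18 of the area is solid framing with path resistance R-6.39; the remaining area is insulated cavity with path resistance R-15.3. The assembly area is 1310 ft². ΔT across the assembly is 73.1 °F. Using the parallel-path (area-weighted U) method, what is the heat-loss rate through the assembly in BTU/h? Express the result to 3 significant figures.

U_eff = 0.82/15.3 + 0.18/6.39 = 0.05359 + 0.02817 = 0.08176
R_eff = 1/U_eff = 12.23 ft²·°F·h/BTU
Q = 1310 × 73.1 / 12.23 = 7830 BTU/h

7830 BTU/h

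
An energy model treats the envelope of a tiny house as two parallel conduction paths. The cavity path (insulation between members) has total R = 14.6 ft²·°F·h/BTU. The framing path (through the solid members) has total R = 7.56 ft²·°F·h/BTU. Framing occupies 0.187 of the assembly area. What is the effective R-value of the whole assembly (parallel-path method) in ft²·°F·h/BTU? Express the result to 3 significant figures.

U_eff = 0.813/14.6 + 0.187/7.56 = 0.05568 + 0.02474 = 0.08042
R_eff = 1/U_eff = 12.43 ft²·°F·h/BTU

12.4 ft²·°F·h/BTU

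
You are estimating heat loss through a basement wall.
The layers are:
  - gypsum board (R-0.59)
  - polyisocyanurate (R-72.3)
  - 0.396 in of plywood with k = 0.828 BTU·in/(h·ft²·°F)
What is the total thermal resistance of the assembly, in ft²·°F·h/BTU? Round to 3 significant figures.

73.4 ft²·°F·h/BTU

0.396/0.828 = 0.4783
R_total = 0.59 + 72.3 + 0.4783 = 73.37 ft²·°F·h/BTU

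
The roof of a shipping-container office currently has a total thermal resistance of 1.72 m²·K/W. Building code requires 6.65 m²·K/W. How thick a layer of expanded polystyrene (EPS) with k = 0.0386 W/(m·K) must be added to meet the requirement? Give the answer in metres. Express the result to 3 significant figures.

0.190 m

ΔR = 6.65 − 1.72 = 4.93 m²·K/W
L = ΔR × k = 4.93 × 0.0386 = 0.1903 m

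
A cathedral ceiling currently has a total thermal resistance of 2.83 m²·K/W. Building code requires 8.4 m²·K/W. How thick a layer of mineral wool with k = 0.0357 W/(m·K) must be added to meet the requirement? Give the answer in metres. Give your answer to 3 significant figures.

0.199 m

ΔR = 8.4 − 2.83 = 5.57 m²·K/W
L = ΔR × k = 5.57 × 0.0357 = 0.1988 m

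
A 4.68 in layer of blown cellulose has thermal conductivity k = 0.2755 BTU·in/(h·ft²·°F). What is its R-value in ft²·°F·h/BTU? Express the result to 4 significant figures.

R = L/k = 4.68/0.2755 = 16.987 ft²·°F·h/BTU

16.99 ft²·°F·h/BTU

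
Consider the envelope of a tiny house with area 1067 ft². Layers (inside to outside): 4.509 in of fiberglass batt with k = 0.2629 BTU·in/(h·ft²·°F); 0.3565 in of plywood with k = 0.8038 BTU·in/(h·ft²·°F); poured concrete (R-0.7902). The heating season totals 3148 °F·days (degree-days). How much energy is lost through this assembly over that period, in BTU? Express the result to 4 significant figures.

4385000 BTU

4.509/0.2629 = 17.151
0.3565/0.8038 = 0.44352
R_total = 17.151 + 0.44352 + 0.7902 = 18.385 ft²·°F·h/BTU
E = A × HDD × 24 / R = 1067 × 3148 × 24 / 18.385 = 4384800 BTU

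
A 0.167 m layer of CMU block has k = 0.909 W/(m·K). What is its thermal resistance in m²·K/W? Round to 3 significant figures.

0.184 m²·K/W

R = L/k = 0.167/0.909 = 0.1837 m²·K/W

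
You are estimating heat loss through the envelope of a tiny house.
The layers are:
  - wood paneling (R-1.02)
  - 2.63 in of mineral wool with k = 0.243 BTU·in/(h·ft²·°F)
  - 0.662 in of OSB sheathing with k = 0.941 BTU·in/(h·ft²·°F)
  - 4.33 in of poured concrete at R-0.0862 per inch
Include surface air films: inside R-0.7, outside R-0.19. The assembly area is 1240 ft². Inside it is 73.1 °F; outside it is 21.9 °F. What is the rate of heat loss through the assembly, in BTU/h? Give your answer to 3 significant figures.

2.63/0.243 = 10.82
0.662/0.941 = 0.7035
4.33 × 0.0862 = 0.3732
R_total = 0.7 + 1.02 + 10.82 + 0.7035 + 0.3732 + 0.19 = 13.81 ft²·°F·h/BTU
Q = A·ΔT/R = 1240 × (73.1 − 21.9) / 13.81 = 4597 BTU/h

4600 BTU/h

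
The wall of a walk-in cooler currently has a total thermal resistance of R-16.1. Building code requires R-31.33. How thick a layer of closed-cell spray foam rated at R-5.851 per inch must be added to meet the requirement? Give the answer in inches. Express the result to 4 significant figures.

2.603 in

ΔR = 31.33 − 16.1 = 15.23 ft²·°F·h/BTU
L = ΔR / (R/in) = 15.23/5.851 = 2.603 in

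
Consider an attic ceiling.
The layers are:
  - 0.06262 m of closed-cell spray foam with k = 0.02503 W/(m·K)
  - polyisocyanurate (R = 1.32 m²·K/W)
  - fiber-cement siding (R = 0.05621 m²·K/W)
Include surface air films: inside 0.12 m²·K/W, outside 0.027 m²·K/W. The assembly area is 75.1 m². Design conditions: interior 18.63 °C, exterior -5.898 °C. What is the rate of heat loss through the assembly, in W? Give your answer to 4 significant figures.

457.7 W

0.06262/0.02503 = 2.5018
R_total = 0.12 + 2.5018 + 1.32 + 0.05621 + 0.027 = 4.025 m²·K/W
Q = A·ΔT/R = 75.1 × (18.63 − (-5.898)) / 4.025 = 457.65 W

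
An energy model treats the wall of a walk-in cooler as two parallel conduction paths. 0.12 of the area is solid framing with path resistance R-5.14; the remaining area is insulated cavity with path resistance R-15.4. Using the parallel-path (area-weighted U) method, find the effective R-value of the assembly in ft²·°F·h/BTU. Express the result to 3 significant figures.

12.4 ft²·°F·h/BTU

U_eff = 0.88/15.4 + 0.12/5.14 = 0.05714 + 0.02335 = 0.08049
R_eff = 1/U_eff = 12.42 ft²·°F·h/BTU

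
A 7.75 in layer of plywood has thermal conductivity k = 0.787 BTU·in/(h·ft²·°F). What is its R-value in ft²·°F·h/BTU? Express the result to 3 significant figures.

9.85 ft²·°F·h/BTU

R = L/k = 7.75/0.787 = 9.848 ft²·°F·h/BTU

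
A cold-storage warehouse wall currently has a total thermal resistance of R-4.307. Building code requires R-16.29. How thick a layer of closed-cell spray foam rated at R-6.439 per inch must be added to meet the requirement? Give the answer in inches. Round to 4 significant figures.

1.861 in

ΔR = 16.29 − 4.307 = 11.983 ft²·°F·h/BTU
L = ΔR / (R/in) = 11.983/6.439 = 1.861 in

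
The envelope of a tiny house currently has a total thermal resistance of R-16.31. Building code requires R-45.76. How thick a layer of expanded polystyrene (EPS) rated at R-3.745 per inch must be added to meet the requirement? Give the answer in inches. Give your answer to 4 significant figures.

ΔR = 45.76 − 16.31 = 29.45 ft²·°F·h/BTU
L = ΔR / (R/in) = 29.45/3.745 = 7.8638 in

7.864 in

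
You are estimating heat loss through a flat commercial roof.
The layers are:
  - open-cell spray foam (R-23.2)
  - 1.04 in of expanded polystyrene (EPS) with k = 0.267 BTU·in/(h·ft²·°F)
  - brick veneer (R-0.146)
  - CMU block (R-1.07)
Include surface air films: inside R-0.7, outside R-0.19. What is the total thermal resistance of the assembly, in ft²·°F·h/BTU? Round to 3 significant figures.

1.04/0.267 = 3.895
R_total = 0.7 + 23.2 + 3.895 + 0.146 + 1.07 + 0.19 = 29.2 ft²·°F·h/BTU

29.2 ft²·°F·h/BTU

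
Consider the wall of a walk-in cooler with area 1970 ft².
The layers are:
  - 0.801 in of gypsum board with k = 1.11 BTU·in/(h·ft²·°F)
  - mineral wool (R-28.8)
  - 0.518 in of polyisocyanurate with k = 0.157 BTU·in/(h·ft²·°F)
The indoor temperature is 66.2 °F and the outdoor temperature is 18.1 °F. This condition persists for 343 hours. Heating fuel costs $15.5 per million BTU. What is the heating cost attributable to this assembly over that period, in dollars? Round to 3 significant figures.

0.801/1.11 = 0.7216
0.518/0.157 = 3.299
R_total = 0.7216 + 28.8 + 3.299 = 32.82 ft²·°F·h/BTU
Q = 1970 × (66.2 − 18.1) / 32.82 = 2887 BTU/h
E = 2887 × 343 = 990300 BTU
Cost = 990300/10⁶ × 15.5 = $15.35

15.3 dollars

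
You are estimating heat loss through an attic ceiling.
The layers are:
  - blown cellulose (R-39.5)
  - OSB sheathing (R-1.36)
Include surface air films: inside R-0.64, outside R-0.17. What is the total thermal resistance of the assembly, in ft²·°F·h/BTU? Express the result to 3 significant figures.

R_total = 0.64 + 39.5 + 1.36 + 0.17 = 41.67 ft²·°F·h/BTU

41.7 ft²·°F·h/BTU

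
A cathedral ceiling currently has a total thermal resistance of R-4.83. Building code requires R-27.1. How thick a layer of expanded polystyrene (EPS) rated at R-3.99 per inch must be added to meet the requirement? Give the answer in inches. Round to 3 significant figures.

5.58 in

ΔR = 27.1 − 4.83 = 22.27 ft²·°F·h/BTU
L = ΔR / (R/in) = 22.27/3.99 = 5.581 in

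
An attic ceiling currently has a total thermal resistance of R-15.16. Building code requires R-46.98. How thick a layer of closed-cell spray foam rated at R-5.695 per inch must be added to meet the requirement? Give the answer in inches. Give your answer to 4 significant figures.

5.587 in

ΔR = 46.98 − 15.16 = 31.82 ft²·°F·h/BTU
L = ΔR / (R/in) = 31.82/5.695 = 5.5874 in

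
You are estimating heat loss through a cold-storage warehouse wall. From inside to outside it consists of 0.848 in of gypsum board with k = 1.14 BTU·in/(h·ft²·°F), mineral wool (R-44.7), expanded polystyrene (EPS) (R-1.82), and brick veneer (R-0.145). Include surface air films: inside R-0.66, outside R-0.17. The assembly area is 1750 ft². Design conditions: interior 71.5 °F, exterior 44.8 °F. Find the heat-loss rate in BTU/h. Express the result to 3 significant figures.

0.848/1.14 = 0.7439
R_total = 0.66 + 0.7439 + 44.7 + 1.82 + 0.145 + 0.17 = 48.24 ft²·°F·h/BTU
Q = A·ΔT/R = 1750 × (71.5 − 44.8) / 48.24 = 968.6 BTU/h

969 BTU/h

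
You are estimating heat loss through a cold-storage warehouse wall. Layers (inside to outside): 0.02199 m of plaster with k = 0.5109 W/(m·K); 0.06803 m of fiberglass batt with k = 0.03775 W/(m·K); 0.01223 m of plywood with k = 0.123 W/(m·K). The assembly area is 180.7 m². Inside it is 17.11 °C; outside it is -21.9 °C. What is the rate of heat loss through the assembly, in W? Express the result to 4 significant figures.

0.02199/0.5109 = 0.043042
0.06803/0.03775 = 1.8021
0.01223/0.123 = 0.099431
R_total = 0.043042 + 1.8021 + 0.099431 = 1.9446 m²·K/W
Q = A·ΔT/R = 180.7 × (17.11 − (-21.9)) / 1.9446 = 3625 W

3625 W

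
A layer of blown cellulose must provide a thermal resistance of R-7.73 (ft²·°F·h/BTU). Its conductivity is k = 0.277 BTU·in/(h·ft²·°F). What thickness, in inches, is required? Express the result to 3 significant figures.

L = R × k = 7.73 × 0.277 = 2.141 in

2.14 in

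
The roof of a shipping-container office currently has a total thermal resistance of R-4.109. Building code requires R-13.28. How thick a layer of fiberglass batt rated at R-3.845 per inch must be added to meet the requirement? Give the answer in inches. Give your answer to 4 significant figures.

2.385 in

ΔR = 13.28 − 4.109 = 9.171 ft²·°F·h/BTU
L = ΔR / (R/in) = 9.171/3.845 = 2.3852 in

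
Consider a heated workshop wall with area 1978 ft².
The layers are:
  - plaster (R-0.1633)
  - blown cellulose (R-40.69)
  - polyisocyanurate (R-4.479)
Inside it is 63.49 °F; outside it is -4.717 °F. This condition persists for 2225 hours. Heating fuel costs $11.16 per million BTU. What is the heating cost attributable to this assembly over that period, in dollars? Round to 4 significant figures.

R_total = 0.1633 + 40.69 + 4.479 = 45.332 ft²·°F·h/BTU
Q = 1978 × (63.49 − (-4.717)) / 45.332 = 2976.1 BTU/h
E = 2976.1 × 2225 = 6621800 BTU
Cost = 6621800/10⁶ × 11.16 = $73.9

73.90 dollars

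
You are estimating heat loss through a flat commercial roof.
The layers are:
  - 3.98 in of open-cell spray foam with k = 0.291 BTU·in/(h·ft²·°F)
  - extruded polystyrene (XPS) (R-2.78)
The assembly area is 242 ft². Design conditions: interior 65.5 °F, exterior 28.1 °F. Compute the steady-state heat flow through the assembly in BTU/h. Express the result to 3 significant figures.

3.98/0.291 = 13.68
R_total = 13.68 + 2.78 = 16.46 ft²·°F·h/BTU
Q = A·ΔT/R = 242 × (65.5 − 28.1) / 16.46 = 550 BTU/h

550 BTU/h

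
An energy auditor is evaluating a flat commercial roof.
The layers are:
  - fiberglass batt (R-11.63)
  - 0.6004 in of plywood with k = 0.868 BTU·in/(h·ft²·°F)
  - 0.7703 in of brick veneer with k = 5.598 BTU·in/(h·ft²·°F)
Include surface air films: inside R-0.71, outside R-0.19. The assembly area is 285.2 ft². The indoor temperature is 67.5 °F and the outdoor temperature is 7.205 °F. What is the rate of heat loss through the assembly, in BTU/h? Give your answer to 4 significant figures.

1287 BTU/h

0.6004/0.868 = 0.69171
0.7703/5.598 = 0.1376
R_total = 0.71 + 11.63 + 0.69171 + 0.1376 + 0.19 = 13.359 ft²·°F·h/BTU
Q = A·ΔT/R = 285.2 × (67.5 − 7.205) / 13.359 = 1287.2 BTU/h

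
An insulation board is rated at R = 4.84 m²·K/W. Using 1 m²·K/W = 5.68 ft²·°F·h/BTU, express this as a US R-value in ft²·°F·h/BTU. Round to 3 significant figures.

27.5 ft²·°F·h/BTU

R_US = 4.84 × 5.68 = 27.49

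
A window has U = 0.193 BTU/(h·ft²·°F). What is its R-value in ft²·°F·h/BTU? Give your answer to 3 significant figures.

R = 1/U = 1/0.193 = 5.181

5.18 ft²·°F·h/BTU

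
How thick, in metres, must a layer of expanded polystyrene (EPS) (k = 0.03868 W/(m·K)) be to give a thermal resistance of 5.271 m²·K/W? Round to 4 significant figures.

L = R·k = 5.271 × 0.03868 = 0.20388 m

0.2039 m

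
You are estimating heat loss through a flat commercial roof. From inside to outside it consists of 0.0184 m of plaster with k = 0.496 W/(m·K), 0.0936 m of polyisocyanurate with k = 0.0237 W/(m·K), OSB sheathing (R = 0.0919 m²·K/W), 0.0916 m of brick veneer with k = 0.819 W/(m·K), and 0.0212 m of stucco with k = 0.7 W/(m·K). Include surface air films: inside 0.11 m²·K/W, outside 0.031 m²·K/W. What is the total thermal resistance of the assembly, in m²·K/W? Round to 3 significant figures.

4.36 m²·K/W

0.0184/0.496 = 0.0371
0.0936/0.0237 = 3.949
0.0916/0.819 = 0.1118
0.0212/0.7 = 0.03029
R_total = 0.11 + 0.0371 + 3.949 + 0.0919 + 0.1118 + 0.03029 + 0.031 = 4.361 m²·K/W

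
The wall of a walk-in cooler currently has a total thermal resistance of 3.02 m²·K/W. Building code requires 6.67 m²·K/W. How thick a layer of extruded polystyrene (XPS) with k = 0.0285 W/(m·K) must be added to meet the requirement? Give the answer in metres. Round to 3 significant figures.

ΔR = 6.67 − 3.02 = 3.65 m²·K/W
L = ΔR × k = 3.65 × 0.0285 = 0.104 m

0.104 m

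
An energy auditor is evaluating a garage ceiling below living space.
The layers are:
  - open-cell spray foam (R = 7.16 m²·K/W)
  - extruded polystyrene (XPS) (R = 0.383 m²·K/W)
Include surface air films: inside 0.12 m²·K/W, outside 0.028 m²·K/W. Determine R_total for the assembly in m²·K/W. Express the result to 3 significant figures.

R_total = 0.12 + 7.16 + 0.383 + 0.028 = 7.691 m²·K/W

7.69 m²·K/W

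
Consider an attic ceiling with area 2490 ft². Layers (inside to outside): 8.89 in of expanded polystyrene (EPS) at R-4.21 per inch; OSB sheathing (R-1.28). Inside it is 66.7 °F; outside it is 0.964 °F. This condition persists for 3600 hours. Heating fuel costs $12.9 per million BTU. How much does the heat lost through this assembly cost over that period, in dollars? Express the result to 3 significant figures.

196 dollars

8.89 × 4.21 = 37.43
R_total = 37.43 + 1.28 = 38.71 ft²·°F·h/BTU
Q = 2490 × (66.7 − 0.964) / 38.71 = 4229 BTU/h
E = 4229 × 3600 = 15220000 BTU
Cost = 15220000/10⁶ × 12.9 = $196.4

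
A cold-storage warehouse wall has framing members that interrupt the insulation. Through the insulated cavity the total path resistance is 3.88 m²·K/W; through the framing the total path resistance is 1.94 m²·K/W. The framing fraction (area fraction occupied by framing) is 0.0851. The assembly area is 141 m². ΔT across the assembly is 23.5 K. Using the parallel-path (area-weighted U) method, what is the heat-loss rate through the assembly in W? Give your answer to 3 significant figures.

U_eff = 0.9149/3.88 + 0.0851/1.94 = 0.2358 + 0.04387 = 0.2797
R_eff = 1/U_eff = 3.576 m²·K/W
Q = 141 × 23.5 / 3.576 = 926.7 W

927 W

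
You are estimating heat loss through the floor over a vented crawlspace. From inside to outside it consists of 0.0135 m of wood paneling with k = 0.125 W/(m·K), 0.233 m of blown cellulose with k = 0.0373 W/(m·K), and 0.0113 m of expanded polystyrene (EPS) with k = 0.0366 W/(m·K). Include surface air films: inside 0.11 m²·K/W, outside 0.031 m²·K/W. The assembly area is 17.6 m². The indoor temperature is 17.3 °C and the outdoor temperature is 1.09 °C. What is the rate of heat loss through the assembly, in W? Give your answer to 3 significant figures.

41.9 W

0.0135/0.125 = 0.108
0.233/0.0373 = 6.247
0.0113/0.0366 = 0.3087
R_total = 0.11 + 0.108 + 6.247 + 0.3087 + 0.031 = 6.804 m²·K/W
Q = A·ΔT/R = 17.6 × (17.3 − 1.09) / 6.804 = 41.93 W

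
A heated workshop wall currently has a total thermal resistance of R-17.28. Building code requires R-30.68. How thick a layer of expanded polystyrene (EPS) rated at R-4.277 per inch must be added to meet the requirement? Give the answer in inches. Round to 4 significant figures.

ΔR = 30.68 − 17.28 = 13.4 ft²·°F·h/BTU
L = ΔR / (R/in) = 13.4/4.277 = 3.133 in

3.133 in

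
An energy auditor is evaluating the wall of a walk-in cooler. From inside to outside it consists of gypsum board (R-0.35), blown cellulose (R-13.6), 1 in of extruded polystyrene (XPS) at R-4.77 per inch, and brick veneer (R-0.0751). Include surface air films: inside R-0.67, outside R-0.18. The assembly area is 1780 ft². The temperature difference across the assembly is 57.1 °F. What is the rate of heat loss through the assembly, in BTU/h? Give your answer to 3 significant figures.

1 × 4.77 = 4.77
R_total = 0.67 + 0.35 + 13.6 + 4.77 + 0.0751 + 0.18 = 19.65 ft²·°F·h/BTU
Q = A·ΔT/R = 1780 × 57.1 / 19.65 = 5174 BTU/h

5170 BTU/h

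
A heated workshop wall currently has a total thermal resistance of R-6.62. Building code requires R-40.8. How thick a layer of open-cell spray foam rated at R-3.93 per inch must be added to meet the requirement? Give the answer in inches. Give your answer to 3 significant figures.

ΔR = 40.8 − 6.62 = 34.18 ft²·°F·h/BTU
L = ΔR / (R/in) = 34.18/3.93 = 8.697 in

8.70 in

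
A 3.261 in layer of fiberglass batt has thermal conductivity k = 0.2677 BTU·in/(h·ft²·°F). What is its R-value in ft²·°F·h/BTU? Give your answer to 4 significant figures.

12.18 ft²·°F·h/BTU

R = L/k = 3.261/0.2677 = 12.182 ft²·°F·h/BTU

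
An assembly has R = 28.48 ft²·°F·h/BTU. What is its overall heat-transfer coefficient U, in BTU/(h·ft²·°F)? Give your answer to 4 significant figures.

U = 1/R = 1/28.48 = 0.035112

0.03511 BTU/(h·ft²·°F)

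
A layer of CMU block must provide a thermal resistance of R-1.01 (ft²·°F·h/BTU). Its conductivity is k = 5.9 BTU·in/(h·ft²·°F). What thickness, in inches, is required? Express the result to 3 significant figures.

L = R × k = 1.01 × 5.9 = 5.959 in

5.96 in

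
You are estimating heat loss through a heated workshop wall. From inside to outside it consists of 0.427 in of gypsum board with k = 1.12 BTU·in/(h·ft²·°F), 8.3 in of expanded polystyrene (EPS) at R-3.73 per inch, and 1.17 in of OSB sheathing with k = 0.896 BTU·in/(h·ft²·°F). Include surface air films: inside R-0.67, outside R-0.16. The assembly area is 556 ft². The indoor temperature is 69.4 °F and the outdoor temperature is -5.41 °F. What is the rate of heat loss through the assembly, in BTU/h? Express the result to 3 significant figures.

0.427/1.12 = 0.3812
8.3 × 3.73 = 30.96
1.17/0.896 = 1.306
R_total = 0.67 + 0.3812 + 30.96 + 1.306 + 0.16 = 33.48 ft²·°F·h/BTU
Q = A·ΔT/R = 556 × (69.4 − (-5.41)) / 33.48 = 1243 BTU/h

1240 BTU/h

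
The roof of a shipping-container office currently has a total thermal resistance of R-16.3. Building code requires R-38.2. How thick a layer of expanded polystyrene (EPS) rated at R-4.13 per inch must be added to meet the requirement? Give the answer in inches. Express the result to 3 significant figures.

ΔR = 38.2 − 16.3 = 21.9 ft²·°F·h/BTU
L = ΔR / (R/in) = 21.9/4.13 = 5.303 in

5.30 in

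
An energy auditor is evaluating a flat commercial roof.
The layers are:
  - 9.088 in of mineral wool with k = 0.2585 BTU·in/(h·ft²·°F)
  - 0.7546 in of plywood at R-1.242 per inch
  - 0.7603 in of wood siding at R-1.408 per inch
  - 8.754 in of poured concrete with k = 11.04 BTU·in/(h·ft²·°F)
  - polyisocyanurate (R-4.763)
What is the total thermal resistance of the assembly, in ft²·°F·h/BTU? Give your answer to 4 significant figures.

9.088/0.2585 = 35.157
0.7546 × 1.242 = 0.93721
0.7603 × 1.408 = 1.0705
8.754/11.04 = 0.79293
R_total = 35.157 + 0.93721 + 1.0705 + 0.79293 + 4.763 = 42.72 ft²·°F·h/BTU

42.72 ft²·°F·h/BTU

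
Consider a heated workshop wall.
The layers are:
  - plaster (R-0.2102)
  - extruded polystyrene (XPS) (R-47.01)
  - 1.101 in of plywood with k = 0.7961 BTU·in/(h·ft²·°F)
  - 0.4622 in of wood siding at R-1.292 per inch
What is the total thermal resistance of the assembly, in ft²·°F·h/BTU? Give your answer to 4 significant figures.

1.101/0.7961 = 1.383
0.4622 × 1.292 = 0.59716
R_total = 0.2102 + 47.01 + 1.383 + 0.59716 = 49.2 ft²·°F·h/BTU

49.20 ft²·°F·h/BTU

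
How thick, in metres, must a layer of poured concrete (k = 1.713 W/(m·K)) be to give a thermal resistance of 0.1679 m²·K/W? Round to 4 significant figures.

L = R·k = 0.1679 × 1.713 = 0.28761 m

0.2876 m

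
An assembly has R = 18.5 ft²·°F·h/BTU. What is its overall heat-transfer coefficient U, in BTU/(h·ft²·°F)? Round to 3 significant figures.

0.0541 BTU/(h·ft²·°F)

U = 1/R = 1/18.5 = 0.05405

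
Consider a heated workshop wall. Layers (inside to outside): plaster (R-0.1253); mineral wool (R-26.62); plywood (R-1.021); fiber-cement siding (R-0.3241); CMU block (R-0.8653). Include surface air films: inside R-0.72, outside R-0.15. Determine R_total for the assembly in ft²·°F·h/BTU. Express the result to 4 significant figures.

29.83 ft²·°F·h/BTU

R_total = 0.72 + 0.1253 + 26.62 + 1.021 + 0.3241 + 0.8653 + 0.15 = 29.826 ft²·°F·h/BTU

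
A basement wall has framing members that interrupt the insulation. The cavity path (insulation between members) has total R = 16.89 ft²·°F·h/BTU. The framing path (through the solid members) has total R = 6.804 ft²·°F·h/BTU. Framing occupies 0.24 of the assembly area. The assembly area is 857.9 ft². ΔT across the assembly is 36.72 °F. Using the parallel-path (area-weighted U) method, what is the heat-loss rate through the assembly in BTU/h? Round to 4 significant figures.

2529 BTU/h

U_eff = 0.76/16.89 + 0.24/6.804 = 0.044997 + 0.035273 = 0.08027
R_eff = 1/U_eff = 12.458 ft²·°F·h/BTU
Q = 857.9 × 36.72 / 12.458 = 2528.7 BTU/h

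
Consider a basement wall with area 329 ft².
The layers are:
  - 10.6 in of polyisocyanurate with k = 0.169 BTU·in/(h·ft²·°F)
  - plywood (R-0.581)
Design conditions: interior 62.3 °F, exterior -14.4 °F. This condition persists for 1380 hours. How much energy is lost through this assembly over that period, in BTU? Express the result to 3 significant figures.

10.6/0.169 = 62.72
R_total = 62.72 + 0.581 = 63.3 ft²·°F·h/BTU
Q = 329 × (62.3 − (-14.4)) / 63.3 = 398.6 BTU/h
E = 398.6 × 1380 = 550100 BTU

550000 BTU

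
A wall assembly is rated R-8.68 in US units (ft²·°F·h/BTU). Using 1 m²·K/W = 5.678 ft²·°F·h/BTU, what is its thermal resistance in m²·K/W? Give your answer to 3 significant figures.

1.53 m²·K/W

R_SI = 8.68/5.678 = 1.529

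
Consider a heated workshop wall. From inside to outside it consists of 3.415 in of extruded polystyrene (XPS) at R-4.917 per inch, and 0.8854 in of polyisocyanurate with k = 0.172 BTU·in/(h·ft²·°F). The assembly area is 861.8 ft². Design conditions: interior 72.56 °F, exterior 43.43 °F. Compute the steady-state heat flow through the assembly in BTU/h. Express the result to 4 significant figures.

1144 BTU/h

3.415 × 4.917 = 16.792
0.8854/0.172 = 5.1477
R_total = 16.792 + 5.1477 = 21.939 ft²·°F·h/BTU
Q = A·ΔT/R = 861.8 × (72.56 − 43.43) / 21.939 = 1144.3 BTU/h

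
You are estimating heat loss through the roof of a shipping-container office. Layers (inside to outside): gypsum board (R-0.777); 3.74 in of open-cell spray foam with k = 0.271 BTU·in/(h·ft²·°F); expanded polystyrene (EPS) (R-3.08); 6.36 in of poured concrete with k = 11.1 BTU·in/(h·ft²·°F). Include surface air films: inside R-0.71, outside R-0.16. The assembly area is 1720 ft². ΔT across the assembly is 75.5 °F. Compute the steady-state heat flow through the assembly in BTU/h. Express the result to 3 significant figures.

3.74/0.271 = 13.8
6.36/11.1 = 0.573
R_total = 0.71 + 0.777 + 13.8 + 3.08 + 0.573 + 0.16 = 19.1 ft²·°F·h/BTU
Q = A·ΔT/R = 1720 × 75.5 / 19.1 = 6799 BTU/h

6800 BTU/h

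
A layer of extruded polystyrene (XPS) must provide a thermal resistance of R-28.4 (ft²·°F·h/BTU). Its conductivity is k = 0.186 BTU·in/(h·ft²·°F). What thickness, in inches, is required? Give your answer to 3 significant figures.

5.28 in

L = R × k = 28.4 × 0.186 = 5.282 in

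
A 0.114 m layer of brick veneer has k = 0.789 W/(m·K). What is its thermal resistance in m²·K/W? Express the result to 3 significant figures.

R = L/k = 0.114/0.789 = 0.1445 m²·K/W

0.144 m²·K/W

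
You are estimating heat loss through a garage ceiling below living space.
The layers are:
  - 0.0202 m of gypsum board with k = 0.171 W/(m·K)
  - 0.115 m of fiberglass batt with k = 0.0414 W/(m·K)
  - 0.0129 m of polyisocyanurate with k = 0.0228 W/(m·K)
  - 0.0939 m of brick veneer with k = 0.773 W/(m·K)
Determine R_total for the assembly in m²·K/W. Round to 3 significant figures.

3.58 m²·K/W

0.0202/0.171 = 0.1181
0.115/0.0414 = 2.778
0.0129/0.0228 = 0.5658
0.0939/0.773 = 0.1215
R_total = 0.1181 + 2.778 + 0.5658 + 0.1215 = 3.583 m²·K/W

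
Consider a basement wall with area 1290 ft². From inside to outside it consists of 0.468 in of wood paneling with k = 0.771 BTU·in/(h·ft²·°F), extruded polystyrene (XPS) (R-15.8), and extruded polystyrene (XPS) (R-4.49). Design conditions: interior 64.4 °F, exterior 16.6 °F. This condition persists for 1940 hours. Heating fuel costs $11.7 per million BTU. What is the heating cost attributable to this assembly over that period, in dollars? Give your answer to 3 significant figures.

67.0 dollars

0.468/0.771 = 0.607
R_total = 0.607 + 15.8 + 4.49 = 20.9 ft²·°F·h/BTU
Q = 1290 × (64.4 − 16.6) / 20.9 = 2951 BTU/h
E = 2951 × 1940 = 5724000 BTU
Cost = 5724000/10⁶ × 11.7 = $66.98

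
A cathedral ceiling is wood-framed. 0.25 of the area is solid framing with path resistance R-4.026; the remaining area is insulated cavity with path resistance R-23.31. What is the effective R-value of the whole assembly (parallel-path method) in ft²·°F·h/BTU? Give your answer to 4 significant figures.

U_eff = 0.75/23.31 + 0.25/4.026 = 0.032175 + 0.062096 = 0.094271
R_eff = 1/U_eff = 10.608 ft²·°F·h/BTU

10.61 ft²·°F·h/BTU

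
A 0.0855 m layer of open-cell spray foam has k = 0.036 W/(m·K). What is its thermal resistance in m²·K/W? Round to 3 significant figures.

2.38 m²·K/W

R = L/k = 0.0855/0.036 = 2.375 m²·K/W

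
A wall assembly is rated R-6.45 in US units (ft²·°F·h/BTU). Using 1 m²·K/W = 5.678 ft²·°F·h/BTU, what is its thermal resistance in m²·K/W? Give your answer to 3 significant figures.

R_SI = 6.45/5.678 = 1.136

1.14 m²·K/W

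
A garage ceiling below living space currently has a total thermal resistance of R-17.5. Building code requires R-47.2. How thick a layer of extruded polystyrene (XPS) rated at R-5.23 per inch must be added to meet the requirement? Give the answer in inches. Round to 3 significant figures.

5.68 in

ΔR = 47.2 − 17.5 = 29.7 ft²·°F·h/BTU
L = ΔR / (R/in) = 29.7/5.23 = 5.679 in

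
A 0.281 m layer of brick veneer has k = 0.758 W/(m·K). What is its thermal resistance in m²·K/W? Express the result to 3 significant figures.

R = L/k = 0.281/0.758 = 0.3707 m²·K/W

0.371 m²·K/W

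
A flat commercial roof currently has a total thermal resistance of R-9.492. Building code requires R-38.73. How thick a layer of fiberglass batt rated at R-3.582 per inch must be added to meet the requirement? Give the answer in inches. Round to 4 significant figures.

ΔR = 38.73 − 9.492 = 29.238 ft²·°F·h/BTU
L = ΔR / (R/in) = 29.238/3.582 = 8.1625 in

8.162 in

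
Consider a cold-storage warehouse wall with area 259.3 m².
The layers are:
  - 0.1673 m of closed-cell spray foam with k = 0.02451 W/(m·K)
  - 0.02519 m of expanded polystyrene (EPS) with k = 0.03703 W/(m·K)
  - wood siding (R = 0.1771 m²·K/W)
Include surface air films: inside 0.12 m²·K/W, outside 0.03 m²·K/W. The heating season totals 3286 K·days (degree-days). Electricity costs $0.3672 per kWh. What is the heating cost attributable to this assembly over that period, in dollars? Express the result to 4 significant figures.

0.1673/0.02451 = 6.8258
0.02519/0.03703 = 0.68026
R_total = 0.12 + 6.8258 + 0.68026 + 0.1771 + 0.03 = 7.8331 m²·K/W
E = A × HDD × 24 / R / 1000 = 259.3 × 3286 × 24 / 7.8331 / 1000 = 2610.6 kWh
Cost = 2610.6 × 0.3672 = $958.62

958.6 dollars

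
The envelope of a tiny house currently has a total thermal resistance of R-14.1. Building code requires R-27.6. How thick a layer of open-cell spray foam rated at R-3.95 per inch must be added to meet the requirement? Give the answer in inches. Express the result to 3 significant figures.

ΔR = 27.6 − 14.1 = 13.5 ft²·°F·h/BTU
L = ΔR / (R/in) = 13.5/3.95 = 3.418 in

3.42 in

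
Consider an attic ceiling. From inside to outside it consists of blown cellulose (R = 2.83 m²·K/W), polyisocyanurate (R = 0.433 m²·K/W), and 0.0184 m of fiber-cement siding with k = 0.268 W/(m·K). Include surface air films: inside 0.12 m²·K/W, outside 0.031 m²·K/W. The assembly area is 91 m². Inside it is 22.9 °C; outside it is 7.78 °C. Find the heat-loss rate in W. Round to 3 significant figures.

0.0184/0.268 = 0.06866
R_total = 0.12 + 2.83 + 0.433 + 0.06866 + 0.031 = 3.483 m²·K/W
Q = A·ΔT/R = 91 × (22.9 − 7.78) / 3.483 = 395.1 W

395 W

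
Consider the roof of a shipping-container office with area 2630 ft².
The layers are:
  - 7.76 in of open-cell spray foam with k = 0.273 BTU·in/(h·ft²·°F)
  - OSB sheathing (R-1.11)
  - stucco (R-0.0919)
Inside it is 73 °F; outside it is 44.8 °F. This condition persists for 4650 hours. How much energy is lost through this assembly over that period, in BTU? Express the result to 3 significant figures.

7.76/0.273 = 28.42
R_total = 28.42 + 1.11 + 0.0919 = 29.63 ft²·°F·h/BTU
Q = 2630 × (73 − 44.8) / 29.63 = 2503 BTU/h
E = 2503 × 4650 = 11640000 BTU

11600000 BTU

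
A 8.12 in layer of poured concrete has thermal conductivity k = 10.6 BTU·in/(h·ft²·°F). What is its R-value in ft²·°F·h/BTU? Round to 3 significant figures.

0.766 ft²·°F·h/BTU

R = L/k = 8.12/10.6 = 0.766 ft²·°F·h/BTU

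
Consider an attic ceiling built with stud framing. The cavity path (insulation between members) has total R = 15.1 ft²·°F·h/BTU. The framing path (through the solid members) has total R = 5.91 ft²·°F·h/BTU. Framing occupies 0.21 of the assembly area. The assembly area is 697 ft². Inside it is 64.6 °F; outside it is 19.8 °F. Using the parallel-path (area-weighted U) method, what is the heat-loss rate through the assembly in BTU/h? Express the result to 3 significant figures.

2740 BTU/h

U_eff = 0.79/15.1 + 0.21/5.91 = 0.05232 + 0.03553 = 0.08785
R_eff = 1/U_eff = 11.38 ft²·°F·h/BTU
Q = 697 × (64.6 − 19.8) / 11.38 = 2743 BTU/h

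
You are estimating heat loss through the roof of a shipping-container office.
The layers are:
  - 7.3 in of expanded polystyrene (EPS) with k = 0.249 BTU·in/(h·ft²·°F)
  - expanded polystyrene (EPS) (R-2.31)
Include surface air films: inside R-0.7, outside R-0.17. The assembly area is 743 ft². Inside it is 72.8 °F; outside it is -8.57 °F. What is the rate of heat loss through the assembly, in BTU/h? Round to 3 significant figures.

7.3/0.249 = 29.32
R_total = 0.7 + 29.32 + 2.31 + 0.17 = 32.5 ft²·°F·h/BTU
Q = A·ΔT/R = 743 × (72.8 − (-8.57)) / 32.5 = 1860 BTU/h

1860 BTU/h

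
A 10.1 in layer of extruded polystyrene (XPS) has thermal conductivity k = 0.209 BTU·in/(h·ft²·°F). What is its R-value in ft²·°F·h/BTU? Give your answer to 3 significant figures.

R = L/k = 10.1/0.209 = 48.33 ft²·°F·h/BTU

48.3 ft²·°F·h/BTU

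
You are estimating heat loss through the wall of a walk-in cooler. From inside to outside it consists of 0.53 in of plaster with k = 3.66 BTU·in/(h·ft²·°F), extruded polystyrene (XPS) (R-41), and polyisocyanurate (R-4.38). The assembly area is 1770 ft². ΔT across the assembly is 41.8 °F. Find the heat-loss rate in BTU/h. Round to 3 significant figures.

0.53/3.66 = 0.1448
R_total = 0.1448 + 41 + 4.38 = 45.52 ft²·°F·h/BTU
Q = A·ΔT/R = 1770 × 41.8 / 45.52 = 1625 BTU/h

1630 BTU/h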